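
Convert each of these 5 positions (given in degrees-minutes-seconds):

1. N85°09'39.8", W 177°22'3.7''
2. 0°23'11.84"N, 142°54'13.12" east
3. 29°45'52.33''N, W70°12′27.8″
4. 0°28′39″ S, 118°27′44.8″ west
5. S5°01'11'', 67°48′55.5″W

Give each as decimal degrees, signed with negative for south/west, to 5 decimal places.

1. 85.16106, -177.36769
2. 0.38662, 142.90364
3. 29.76454, -70.20772
4. -0.47750, -118.46244
5. -5.01972, -67.81542

Point 1:
  Latitude: 9′ + 39.8″ = 9.66333′; 85 + 9.66333/60 = 85.161056
  N ⇒ keep positive
  Lon: 177° + 22/60 + 3.7/3600 = 177 + 0.366667 + 0.001028 = 177.367694
  hemisphere W, so the sign is −
Point 2:
  Lat: 0° + 23/60 + 11.84/3600 = 0 + 0.383333 + 0.003289 = 0.386622
  N → positive
  λ: 54′ + 13.12″ = 54.21867′; 142 + 54.21867/60 = 142.903644
  E ⇒ keep positive
Point 3:
  Lat: 29° + 45/60 + 52.33/3600 = 29 + 0.750000 + 0.014536 = 29.764536
  N ⇒ keep positive
  λ: 70 + 12/60 + 27.8/3600 = 70.207722
  W ⇒ negate
Point 4:
  Lat: 0 + 28/60 + 39/3600 = 0.477500
  hemisphere S, so the sign is −
  Longitude: 118 + 27/60 + 44.8/3600 = 118.462444
  W ⇒ negate
Point 5:
  Latitude: 1′ + 11″ = 1.18333′; 5 + 1.18333/60 = 5.019722
  S ⇒ negate
  Longitude: 67° + 48/60 + 55.5/3600 = 67 + 0.800000 + 0.015417 = 67.815417
  W ⇒ negate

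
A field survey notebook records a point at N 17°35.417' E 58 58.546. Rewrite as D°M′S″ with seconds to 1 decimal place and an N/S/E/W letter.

17°35′25.0″ N, 58°58′32.8″ E

Latitude: fractional minutes 0.41700 × 60 = 25.020″
Lon: 58.54600′ → 58′ and 0.54600 × 60 = 32.760″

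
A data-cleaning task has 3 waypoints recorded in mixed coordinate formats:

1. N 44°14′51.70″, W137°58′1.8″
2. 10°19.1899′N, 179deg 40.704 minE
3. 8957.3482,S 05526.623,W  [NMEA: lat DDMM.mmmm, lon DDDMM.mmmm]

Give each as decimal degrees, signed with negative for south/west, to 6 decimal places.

1. 44.247694, -137.967167
2. 10.319832, 179.678400
3. -89.955803, -55.443717

Point 1:
  φ: 14′ + 51.7″ = 14.86167′; 44 + 14.86167/60 = 44.2476944
  N → positive
  Lon: 137 + 58/60 + 1.8/3600 = 137.9671667
  hemisphere W, so the sign is −
Point 2:
  Lat: 10 + 19.1899/60 = 10.3198317
  N ⇒ keep positive
  Lon: 40.704′ = 0.678400°; total 179.6784000
  E ⇒ keep positive
Point 3:
  Lat: split at 2 digits → 89° and 57.3482′; 89 + 57.3482/60 = 89.9558033
  S ⇒ negate
  Longitude: split at 3 digits → 055° and 26.623′; 55 + 26.623/60 = 55.4437167
  W → negative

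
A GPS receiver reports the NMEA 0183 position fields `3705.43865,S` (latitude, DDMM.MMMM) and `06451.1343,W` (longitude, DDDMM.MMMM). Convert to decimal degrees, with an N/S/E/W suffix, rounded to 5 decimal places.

Lat: split at 2 digits → 37° and 5.43865′; 37 + 5.43865/60 = 37.090644
Lon: split at 3 digits → 064° and 51.1343′; 64 + 51.1343/60 = 64.852238

37.09064° S, 64.85224° W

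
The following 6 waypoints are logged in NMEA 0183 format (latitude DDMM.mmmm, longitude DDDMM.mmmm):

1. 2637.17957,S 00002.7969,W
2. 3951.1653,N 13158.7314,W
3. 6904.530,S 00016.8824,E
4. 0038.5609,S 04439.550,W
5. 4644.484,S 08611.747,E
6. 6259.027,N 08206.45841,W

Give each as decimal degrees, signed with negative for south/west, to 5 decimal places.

Point 1:
  φ: degrees = first 2 digits = 26, minutes = 37.17957; 26 + 37.17957/60 = 26.619660
  S ⇒ negate
  Lon: degrees = first 3 digits = 0, minutes = 2.7969; 0 + 2.7969/60 = 0.046615
  hemisphere W, so the sign is −
Point 2:
  Lat: degrees = first 2 digits = 39, minutes = 51.1653; 39 + 51.1653/60 = 39.852755
  N ⇒ keep positive
  λ: degrees = first 3 digits = 131, minutes = 58.7314; 131 + 58.7314/60 = 131.978857
  W → negative
Point 3:
  Latitude: degrees = first 2 digits = 69, minutes = 4.53; 69 + 4.53/60 = 69.075500
  S → negative
  λ: split at 3 digits → 000° and 16.8824′; 0 + 16.8824/60 = 0.281373
  E → positive
Point 4:
  φ: split at 2 digits → 00° and 38.5609′; 0 + 38.5609/60 = 0.642682
  hemisphere S, so the sign is −
  Longitude: degrees = first 3 digits = 44, minutes = 39.55; 44 + 39.55/60 = 44.659167
  W → negative
Point 5:
  Lat: split at 2 digits → 46° and 44.484′; 46 + 44.484/60 = 46.741400
  S ⇒ negate
  Lon: split at 3 digits → 086° and 11.747′; 86 + 11.747/60 = 86.195783
  E ⇒ keep positive
Point 6:
  Latitude: degrees = first 2 digits = 62, minutes = 59.027; 62 + 59.027/60 = 62.983783
  N ⇒ keep positive
  λ: split at 3 digits → 082° and 6.45841′; 82 + 6.45841/60 = 82.107640
  hemisphere W, so the sign is −

1. -26.61966, -0.04662
2. 39.85276, -131.97886
3. -69.07550, 0.28137
4. -0.64268, -44.65917
5. -46.74140, 86.19578
6. 62.98378, -82.10764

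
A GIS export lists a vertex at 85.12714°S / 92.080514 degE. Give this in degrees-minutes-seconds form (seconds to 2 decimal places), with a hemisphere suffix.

Latitude: whole degrees 85; 7.62840′ → 7′ and 37.7040″
Longitude: 0.080514 × 60 = 4.83084′ → 4′, remainder × 60 = 49.8504″

85°07′37.70″ S, 92°04′49.85″ E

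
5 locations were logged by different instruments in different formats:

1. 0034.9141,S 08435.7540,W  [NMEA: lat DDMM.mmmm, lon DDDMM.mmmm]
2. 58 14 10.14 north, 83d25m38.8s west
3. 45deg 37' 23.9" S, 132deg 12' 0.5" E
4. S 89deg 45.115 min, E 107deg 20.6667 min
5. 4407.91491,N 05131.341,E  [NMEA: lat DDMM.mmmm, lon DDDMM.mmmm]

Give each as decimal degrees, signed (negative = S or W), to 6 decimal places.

1. -0.581902, -84.595900
2. 58.236150, -83.427444
3. -45.623306, 132.200139
4. -89.751917, 107.344445
5. 44.131915, 51.522350

Point 1:
  Latitude: degrees = first 2 digits = 0, minutes = 34.9141; 0 + 34.9141/60 = 0.5819017
  hemisphere S, so the sign is −
  λ: degrees = first 3 digits = 84, minutes = 35.754; 84 + 35.754/60 = 84.5959000
  W → negative
Point 2:
  Lat: 58 + 14/60 + 10.14/3600 = 58.2361500
  N ⇒ keep positive
  Lon: 25′ + 38.8″ = 25.64667′; 83 + 25.64667/60 = 83.4274444
  hemisphere W, so the sign is −
Point 3:
  Latitude: 37′ + 23.9″ = 37.39833′; 45 + 37.39833/60 = 45.6233056
  hemisphere S, so the sign is −
  Lon: 132 + 12/60 + 0.5/3600 = 132.2001389
  E ⇒ keep positive
Point 4:
  Latitude: 45.115′ = 0.751917°; total 89.7519167
  hemisphere S, so the sign is −
  Longitude: 107 + 20.6667/60 = 107.3444450
  E → positive
Point 5:
  Lat: degrees = first 2 digits = 44, minutes = 7.91491; 44 + 7.91491/60 = 44.1319152
  N → positive
  λ: degrees = first 3 digits = 51, minutes = 31.341; 51 + 31.341/60 = 51.5223500
  E ⇒ keep positive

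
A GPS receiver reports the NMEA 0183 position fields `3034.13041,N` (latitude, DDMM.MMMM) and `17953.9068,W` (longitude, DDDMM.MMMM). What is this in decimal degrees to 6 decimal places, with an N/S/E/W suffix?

φ: split at 2 digits → 30° and 34.13041′; 30 + 34.13041/60 = 30.5688402
Longitude: split at 3 digits → 179° and 53.9068′; 179 + 53.9068/60 = 179.8984467

30.568840° N, 179.898447° W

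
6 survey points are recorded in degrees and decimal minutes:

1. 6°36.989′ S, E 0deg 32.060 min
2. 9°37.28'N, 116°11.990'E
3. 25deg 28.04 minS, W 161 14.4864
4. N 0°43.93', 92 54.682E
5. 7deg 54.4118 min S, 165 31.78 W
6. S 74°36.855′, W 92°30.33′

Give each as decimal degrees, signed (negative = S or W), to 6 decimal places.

1. -6.616483, 0.534333
2. 9.621333, 116.199833
3. -25.467333, -161.241440
4. 0.732167, 92.911367
5. -7.906863, -165.529667
6. -74.614250, -92.505500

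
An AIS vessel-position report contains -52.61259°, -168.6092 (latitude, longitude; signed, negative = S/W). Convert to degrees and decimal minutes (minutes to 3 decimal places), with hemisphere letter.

52° 36.755′ S, 168° 36.552′ W

Latitude is negative → S; |value| = 52.612590
φ: minutes = (52.612590 − 52) × 60 = 36.75540
Longitude is negative → W; |value| = 168.609200
λ: fractional part 0.609200 → 36.55200 minutes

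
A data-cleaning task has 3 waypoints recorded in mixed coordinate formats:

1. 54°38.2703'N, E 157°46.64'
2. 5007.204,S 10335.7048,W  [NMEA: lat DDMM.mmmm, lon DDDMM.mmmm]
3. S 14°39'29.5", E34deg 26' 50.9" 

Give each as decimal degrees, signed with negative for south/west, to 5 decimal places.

Point 1:
  Lat: 38.2703′ = 0.637838°; total 54.637838
  N ⇒ keep positive
  λ: 157 + 46.64/60 = 157.777333
  E ⇒ keep positive
Point 2:
  Latitude: split at 2 digits → 50° and 7.204′; 50 + 7.204/60 = 50.120067
  S → negative
  Longitude: degrees = first 3 digits = 103, minutes = 35.7048; 103 + 35.7048/60 = 103.595080
  W → negative
Point 3:
  Latitude: 39′ + 29.5″ = 39.49167′; 14 + 39.49167/60 = 14.658194
  S → negative
  Longitude: 26′ + 50.9″ = 26.84833′; 34 + 26.84833/60 = 34.447472
  E → positive

1. 54.63784, 157.77733
2. -50.12007, -103.59508
3. -14.65819, 34.44747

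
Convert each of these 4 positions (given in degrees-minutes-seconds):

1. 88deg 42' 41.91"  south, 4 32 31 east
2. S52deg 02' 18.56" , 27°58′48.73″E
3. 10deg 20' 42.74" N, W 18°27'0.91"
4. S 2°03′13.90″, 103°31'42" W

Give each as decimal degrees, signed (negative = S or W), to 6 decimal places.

1. -88.711642, 4.541944
2. -52.038489, 27.980203
3. 10.345206, -18.450253
4. -2.053861, -103.528333

Point 1:
  Latitude: 42′ + 41.91″ = 42.69850′; 88 + 42.69850/60 = 88.7116417
  hemisphere S, so the sign is −
  Lon: 32′ + 31″ = 32.51667′; 4 + 32.51667/60 = 4.5419444
  E ⇒ keep positive
Point 2:
  Lat: 2′ + 18.56″ = 2.30933′; 52 + 2.30933/60 = 52.0384889
  S ⇒ negate
  Longitude: 27 + 58/60 + 48.73/3600 = 27.9802028
  E ⇒ keep positive
Point 3:
  Latitude: 20′ + 42.74″ = 20.71233′; 10 + 20.71233/60 = 10.3452056
  N → positive
  Longitude: 18° + 27/60 + 0.91/3600 = 18 + 0.450000 + 0.000253 = 18.4502528
  W → negative
Point 4:
  φ: 2° + 3/60 + 13.9/3600 = 2 + 0.050000 + 0.003861 = 2.0538611
  S ⇒ negate
  Lon: 31′ + 42″ = 31.70000′; 103 + 31.70000/60 = 103.5283333
  W ⇒ negate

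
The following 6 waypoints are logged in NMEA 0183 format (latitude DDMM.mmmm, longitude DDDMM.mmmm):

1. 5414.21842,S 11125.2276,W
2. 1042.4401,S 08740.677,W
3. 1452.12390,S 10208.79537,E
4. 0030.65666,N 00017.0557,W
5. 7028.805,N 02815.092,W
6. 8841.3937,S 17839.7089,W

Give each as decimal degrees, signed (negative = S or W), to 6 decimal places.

1. -54.236974, -111.420460
2. -10.707335, -87.677950
3. -14.868732, 102.146590
4. 0.510944, -0.284262
5. 70.480083, -28.251533
6. -88.689895, -178.661815

Point 1:
  Latitude: degrees = first 2 digits = 54, minutes = 14.21842; 54 + 14.21842/60 = 54.2369737
  S → negative
  λ: degrees = first 3 digits = 111, minutes = 25.2276; 111 + 25.2276/60 = 111.4204600
  hemisphere W, so the sign is −
Point 2:
  Latitude: split at 2 digits → 10° and 42.4401′; 10 + 42.4401/60 = 10.7073350
  S ⇒ negate
  Longitude: split at 3 digits → 087° and 40.677′; 87 + 40.677/60 = 87.6779500
  W → negative
Point 3:
  Lat: degrees = first 2 digits = 14, minutes = 52.1239; 14 + 52.1239/60 = 14.8687317
  hemisphere S, so the sign is −
  λ: degrees = first 3 digits = 102, minutes = 8.79537; 102 + 8.79537/60 = 102.1465895
  E → positive
Point 4:
  Lat: degrees = first 2 digits = 0, minutes = 30.65666; 0 + 30.65666/60 = 0.5109443
  N → positive
  Longitude: split at 3 digits → 000° and 17.0557′; 0 + 17.0557/60 = 0.2842617
  W ⇒ negate
Point 5:
  Lat: split at 2 digits → 70° and 28.805′; 70 + 28.805/60 = 70.4800833
  N → positive
  Lon: degrees = first 3 digits = 28, minutes = 15.092; 28 + 15.092/60 = 28.2515333
  hemisphere W, so the sign is −
Point 6:
  φ: degrees = first 2 digits = 88, minutes = 41.3937; 88 + 41.3937/60 = 88.6898950
  S → negative
  Lon: degrees = first 3 digits = 178, minutes = 39.7089; 178 + 39.7089/60 = 178.6618150
  W → negative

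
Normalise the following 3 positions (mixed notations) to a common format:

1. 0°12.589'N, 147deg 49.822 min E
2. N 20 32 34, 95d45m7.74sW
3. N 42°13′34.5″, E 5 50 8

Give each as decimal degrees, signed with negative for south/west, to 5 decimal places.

Point 1:
  φ: 12.589′ = 0.209817°; total 0.209817
  N → positive
  Longitude: 49.822′ = 0.830367°; total 147.830367
  E ⇒ keep positive
Point 2:
  Latitude: 20° + 32/60 + 34/3600 = 20 + 0.533333 + 0.009444 = 20.542778
  N → positive
  λ: 95° + 45/60 + 7.74/3600 = 95 + 0.750000 + 0.002150 = 95.752150
  W ⇒ negate
Point 3:
  φ: 42 + 13/60 + 34.5/3600 = 42.226250
  N ⇒ keep positive
  Longitude: 5 + 50/60 + 8/3600 = 5.835556
  E ⇒ keep positive

1. 0.20982, 147.83037
2. 20.54278, -95.75215
3. 42.22625, 5.83556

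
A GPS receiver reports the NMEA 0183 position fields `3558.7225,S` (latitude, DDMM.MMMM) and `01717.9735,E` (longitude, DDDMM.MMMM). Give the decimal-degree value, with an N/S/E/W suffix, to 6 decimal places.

φ: degrees = first 2 digits = 35, minutes = 58.7225; 35 + 58.7225/60 = 35.9787083
Lon: degrees = first 3 digits = 17, minutes = 17.9735; 17 + 17.9735/60 = 17.2995583

35.978708° S, 17.299558° E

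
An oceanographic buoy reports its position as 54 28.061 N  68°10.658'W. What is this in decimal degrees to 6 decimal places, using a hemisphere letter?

Lat: 28.061′ = 0.467683°; total 54.4676833
Lon: 10.658′ = 0.177633°; total 68.1776333

54.467683° N, 68.177633° W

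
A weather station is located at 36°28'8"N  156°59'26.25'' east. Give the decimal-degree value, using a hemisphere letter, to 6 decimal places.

Latitude: 36 + 28/60 + 8/3600 = 36.4688889
Longitude: 156 + 59/60 + 26.25/3600 = 156.9906250

36.468889° N, 156.990625° E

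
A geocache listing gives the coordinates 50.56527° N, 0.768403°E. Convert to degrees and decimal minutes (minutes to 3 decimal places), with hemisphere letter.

φ: minutes = (50.565270 − 50) × 60 = 33.91620
Lon: minutes = (0.768403 − 0) × 60 = 46.10418

50° 33.916′ N, 0° 46.104′ E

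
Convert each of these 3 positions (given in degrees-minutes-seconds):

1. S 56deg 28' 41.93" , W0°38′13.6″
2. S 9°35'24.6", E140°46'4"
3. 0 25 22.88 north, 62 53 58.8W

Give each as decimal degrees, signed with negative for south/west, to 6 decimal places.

Point 1:
  Latitude: 56 + 28/60 + 41.93/3600 = 56.4783139
  hemisphere S, so the sign is −
  Lon: 0° + 38/60 + 13.6/3600 = 0 + 0.633333 + 0.003778 = 0.6371111
  W ⇒ negate
Point 2:
  Latitude: 9 + 35/60 + 24.6/3600 = 9.5901667
  S → negative
  λ: 46′ + 4″ = 46.06667′; 140 + 46.06667/60 = 140.7677778
  E ⇒ keep positive
Point 3:
  φ: 25′ + 22.88″ = 25.38133′; 0 + 25.38133/60 = 0.4230222
  N ⇒ keep positive
  Longitude: 53′ + 58.8″ = 53.98000′; 62 + 53.98000/60 = 62.8996667
  W ⇒ negate

1. -56.478314, -0.637111
2. -9.590167, 140.767778
3. 0.423022, -62.899667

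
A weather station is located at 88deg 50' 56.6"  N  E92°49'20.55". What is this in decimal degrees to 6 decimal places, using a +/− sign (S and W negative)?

φ: 50′ + 56.6″ = 50.94333′; 88 + 50.94333/60 = 88.8490556
N → positive
Longitude: 92 + 49/60 + 20.55/3600 = 92.8223750
E → positive

88.849056, 92.822375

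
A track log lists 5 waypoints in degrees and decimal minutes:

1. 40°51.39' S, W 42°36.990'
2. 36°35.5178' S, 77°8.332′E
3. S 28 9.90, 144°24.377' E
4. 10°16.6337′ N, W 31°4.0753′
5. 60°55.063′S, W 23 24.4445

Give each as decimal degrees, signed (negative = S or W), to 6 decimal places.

1. -40.856500, -42.616500
2. -36.591963, 77.138867
3. -28.165000, 144.406283
4. 10.277228, -31.067922
5. -60.917717, -23.407408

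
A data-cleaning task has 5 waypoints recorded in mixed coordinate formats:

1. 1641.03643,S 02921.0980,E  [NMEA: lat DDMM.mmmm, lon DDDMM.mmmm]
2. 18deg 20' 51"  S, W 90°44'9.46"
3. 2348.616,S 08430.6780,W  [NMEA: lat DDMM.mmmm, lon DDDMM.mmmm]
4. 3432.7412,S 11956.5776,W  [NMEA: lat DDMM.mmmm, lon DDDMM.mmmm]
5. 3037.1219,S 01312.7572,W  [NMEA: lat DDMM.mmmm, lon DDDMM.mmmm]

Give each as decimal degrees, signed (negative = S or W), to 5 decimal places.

Point 1:
  Latitude: degrees = first 2 digits = 16, minutes = 41.03643; 16 + 41.03643/60 = 16.683941
  S → negative
  Lon: split at 3 digits → 029° and 21.098′; 29 + 21.098/60 = 29.351633
  E ⇒ keep positive
Point 2:
  Lat: 20′ + 51″ = 20.85000′; 18 + 20.85000/60 = 18.347500
  S ⇒ negate
  λ: 90° + 44/60 + 9.46/3600 = 90 + 0.733333 + 0.002628 = 90.735961
  hemisphere W, so the sign is −
Point 3:
  Lat: degrees = first 2 digits = 23, minutes = 48.616; 23 + 48.616/60 = 23.810267
  S → negative
  Longitude: split at 3 digits → 084° and 30.678′; 84 + 30.678/60 = 84.511300
  W ⇒ negate
Point 4:
  Lat: split at 2 digits → 34° and 32.7412′; 34 + 32.7412/60 = 34.545687
  S ⇒ negate
  λ: split at 3 digits → 119° and 56.5776′; 119 + 56.5776/60 = 119.942960
  hemisphere W, so the sign is −
Point 5:
  Latitude: degrees = first 2 digits = 30, minutes = 37.1219; 30 + 37.1219/60 = 30.618698
  hemisphere S, so the sign is −
  λ: split at 3 digits → 013° and 12.7572′; 13 + 12.7572/60 = 13.212620
  W ⇒ negate

1. -16.68394, 29.35163
2. -18.34750, -90.73596
3. -23.81027, -84.51130
4. -34.54569, -119.94296
5. -30.61870, -13.21262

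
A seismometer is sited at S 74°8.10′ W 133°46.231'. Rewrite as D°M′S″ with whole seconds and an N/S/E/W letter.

74°08′6″ S, 133°46′14″ W

φ: fractional minutes 0.10000 × 60 = 6.00″
Longitude: 46.23100′ → 46′ and 0.23100 × 60 = 13.86″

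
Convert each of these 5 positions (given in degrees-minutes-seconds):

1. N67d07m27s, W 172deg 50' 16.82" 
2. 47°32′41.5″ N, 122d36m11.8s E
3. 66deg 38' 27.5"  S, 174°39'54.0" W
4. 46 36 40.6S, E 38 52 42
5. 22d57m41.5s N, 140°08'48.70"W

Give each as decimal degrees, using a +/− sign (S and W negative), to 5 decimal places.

Point 1:
  Latitude: 67° + 7/60 + 27/3600 = 67 + 0.116667 + 0.007500 = 67.124167
  N → positive
  Longitude: 172° + 50/60 + 16.82/3600 = 172 + 0.833333 + 0.004672 = 172.838006
  hemisphere W, so the sign is −
Point 2:
  Lat: 32′ + 41.5″ = 32.69167′; 47 + 32.69167/60 = 47.544861
  N → positive
  Lon: 122 + 36/60 + 11.8/3600 = 122.603278
  E ⇒ keep positive
Point 3:
  Lat: 38′ + 27.5″ = 38.45833′; 66 + 38.45833/60 = 66.640972
  hemisphere S, so the sign is −
  Longitude: 39′ + 54″ = 39.90000′; 174 + 39.90000/60 = 174.665000
  hemisphere W, so the sign is −
Point 4:
  φ: 46 + 36/60 + 40.6/3600 = 46.611278
  S → negative
  λ: 38° + 52/60 + 42/3600 = 38 + 0.866667 + 0.011667 = 38.878333
  E ⇒ keep positive
Point 5:
  Latitude: 57′ + 41.5″ = 57.69167′; 22 + 57.69167/60 = 22.961528
  N ⇒ keep positive
  Longitude: 140° + 8/60 + 48.7/3600 = 140 + 0.133333 + 0.013528 = 140.146861
  hemisphere W, so the sign is −

1. 67.12417, -172.83801
2. 47.54486, 122.60328
3. -66.64097, -174.66500
4. -46.61128, 38.87833
5. 22.96153, -140.14686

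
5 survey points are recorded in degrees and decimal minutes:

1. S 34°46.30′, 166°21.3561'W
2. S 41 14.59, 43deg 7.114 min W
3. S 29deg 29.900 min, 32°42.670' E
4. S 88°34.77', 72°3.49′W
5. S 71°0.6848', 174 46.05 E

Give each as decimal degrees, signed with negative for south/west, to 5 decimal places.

Point 1:
  Lat: 34 + 46.3/60 = 34.771667
  S → negative
  λ: 166 + 21.3561/60 = 166.355935
  W ⇒ negate
Point 2:
  Lat: 14.59′ = 0.243167°; total 41.243167
  hemisphere S, so the sign is −
  Lon: 7.114′ = 0.118567°; total 43.118567
  hemisphere W, so the sign is −
Point 3:
  Lat: 29.9′ = 0.498333°; total 29.498333
  S → negative
  Lon: 32 + 42.67/60 = 32.711167
  E ⇒ keep positive
Point 4:
  Lat: 88 + 34.77/60 = 88.579500
  S → negative
  Longitude: 3.49′ = 0.058167°; total 72.058167
  W → negative
Point 5:
  Lat: 0.6848′ = 0.011413°; total 71.011413
  hemisphere S, so the sign is −
  Lon: 174 + 46.05/60 = 174.767500
  E ⇒ keep positive

1. -34.77167, -166.35594
2. -41.24317, -43.11857
3. -29.49833, 32.71117
4. -88.57950, -72.05817
5. -71.01141, 174.76750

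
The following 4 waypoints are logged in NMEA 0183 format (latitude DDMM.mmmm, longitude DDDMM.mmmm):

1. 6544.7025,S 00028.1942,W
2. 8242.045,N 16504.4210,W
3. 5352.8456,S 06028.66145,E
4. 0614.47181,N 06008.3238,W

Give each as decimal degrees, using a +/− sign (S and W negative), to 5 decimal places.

Point 1:
  φ: split at 2 digits → 65° and 44.7025′; 65 + 44.7025/60 = 65.745042
  S → negative
  λ: split at 3 digits → 000° and 28.1942′; 0 + 28.1942/60 = 0.469903
  W → negative
Point 2:
  φ: split at 2 digits → 82° and 42.045′; 82 + 42.045/60 = 82.700750
  N ⇒ keep positive
  Lon: split at 3 digits → 165° and 4.421′; 165 + 4.421/60 = 165.073683
  hemisphere W, so the sign is −
Point 3:
  φ: degrees = first 2 digits = 53, minutes = 52.8456; 53 + 52.8456/60 = 53.880760
  hemisphere S, so the sign is −
  Lon: degrees = first 3 digits = 60, minutes = 28.66145; 60 + 28.66145/60 = 60.477691
  E → positive
Point 4:
  φ: degrees = first 2 digits = 6, minutes = 14.47181; 6 + 14.47181/60 = 6.241197
  N → positive
  λ: split at 3 digits → 060° and 8.3238′; 60 + 8.3238/60 = 60.138730
  W ⇒ negate

1. -65.74504, -0.46990
2. 82.70075, -165.07368
3. -53.88076, 60.47769
4. 6.24120, -60.13873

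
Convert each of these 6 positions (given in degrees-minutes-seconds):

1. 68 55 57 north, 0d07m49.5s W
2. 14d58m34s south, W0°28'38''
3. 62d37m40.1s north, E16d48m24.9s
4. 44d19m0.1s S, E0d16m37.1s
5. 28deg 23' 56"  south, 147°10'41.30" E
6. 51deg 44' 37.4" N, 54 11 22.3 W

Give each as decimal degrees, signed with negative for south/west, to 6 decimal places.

Point 1:
  Lat: 68 + 55/60 + 57/3600 = 68.9325000
  N → positive
  Longitude: 7′ + 49.5″ = 7.82500′; 0 + 7.82500/60 = 0.1304167
  W → negative
Point 2:
  Latitude: 58′ + 34″ = 58.56667′; 14 + 58.56667/60 = 14.9761111
  S → negative
  Lon: 28′ + 38″ = 28.63333′; 0 + 28.63333/60 = 0.4772222
  hemisphere W, so the sign is −
Point 3:
  φ: 62° + 37/60 + 40.1/3600 = 62 + 0.616667 + 0.011139 = 62.6278056
  N → positive
  Longitude: 16° + 48/60 + 24.9/3600 = 16 + 0.800000 + 0.006917 = 16.8069167
  E → positive
Point 4:
  Lat: 44 + 19/60 + 0.1/3600 = 44.3166944
  S → negative
  λ: 0 + 16/60 + 37.1/3600 = 0.2769722
  E → positive
Point 5:
  φ: 28 + 23/60 + 56/3600 = 28.3988889
  S ⇒ negate
  Longitude: 147° + 10/60 + 41.3/3600 = 147 + 0.166667 + 0.011472 = 147.1781389
  E ⇒ keep positive
Point 6:
  Lat: 44′ + 37.4″ = 44.62333′; 51 + 44.62333/60 = 51.7437222
  N ⇒ keep positive
  Lon: 54 + 11/60 + 22.3/3600 = 54.1895278
  W → negative

1. 68.932500, -0.130417
2. -14.976111, -0.477222
3. 62.627806, 16.806917
4. -44.316694, 0.276972
5. -28.398889, 147.178139
6. 51.743722, -54.189528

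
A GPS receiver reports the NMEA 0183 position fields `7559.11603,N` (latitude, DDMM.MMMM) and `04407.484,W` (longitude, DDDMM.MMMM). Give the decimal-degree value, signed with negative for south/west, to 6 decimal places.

Lat: split at 2 digits → 75° and 59.11603′; 75 + 59.11603/60 = 75.9852672
N → positive
λ: split at 3 digits → 044° and 7.484′; 44 + 7.484/60 = 44.1247333
W ⇒ negate

75.985267, -44.124733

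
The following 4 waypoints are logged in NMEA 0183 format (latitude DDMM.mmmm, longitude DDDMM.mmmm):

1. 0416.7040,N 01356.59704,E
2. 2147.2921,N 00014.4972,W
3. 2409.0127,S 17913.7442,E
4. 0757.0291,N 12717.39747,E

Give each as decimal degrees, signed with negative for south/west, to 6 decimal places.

Point 1:
  φ: degrees = first 2 digits = 4, minutes = 16.704; 4 + 16.704/60 = 4.2784000
  N ⇒ keep positive
  Longitude: degrees = first 3 digits = 13, minutes = 56.59704; 13 + 56.59704/60 = 13.9432840
  E ⇒ keep positive
Point 2:
  Latitude: split at 2 digits → 21° and 47.2921′; 21 + 47.2921/60 = 21.7882017
  N → positive
  Longitude: split at 3 digits → 000° and 14.4972′; 0 + 14.4972/60 = 0.2416200
  W ⇒ negate
Point 3:
  φ: degrees = first 2 digits = 24, minutes = 9.0127; 24 + 9.0127/60 = 24.1502117
  S → negative
  Lon: split at 3 digits → 179° and 13.7442′; 179 + 13.7442/60 = 179.2290700
  E ⇒ keep positive
Point 4:
  Latitude: split at 2 digits → 07° and 57.0291′; 7 + 57.0291/60 = 7.9504850
  N ⇒ keep positive
  Lon: split at 3 digits → 127° and 17.39747′; 127 + 17.39747/60 = 127.2899578
  E → positive

1. 4.278400, 13.943284
2. 21.788202, -0.241620
3. -24.150212, 179.229070
4. 7.950485, 127.289958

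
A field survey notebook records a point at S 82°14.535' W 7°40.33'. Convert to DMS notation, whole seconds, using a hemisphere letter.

Latitude: 14.53500′ → 14′ and 0.53500 × 60 = 32.10″
Longitude: fractional minutes 0.33000 × 60 = 19.80″

82°14′32″ S, 7°40′20″ W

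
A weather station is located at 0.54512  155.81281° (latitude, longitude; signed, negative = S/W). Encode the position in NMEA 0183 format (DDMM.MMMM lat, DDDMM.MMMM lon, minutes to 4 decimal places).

0032.7072,N / 15548.7686,E

Latitude: 0° + 0.545120 × 60 = 0° 32.707200′
λ: fractional part 0.812810 → 48.768600 minutes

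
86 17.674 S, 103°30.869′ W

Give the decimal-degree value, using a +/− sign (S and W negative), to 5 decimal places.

Lat: 86 + 17.674/60 = 86.294567
S ⇒ negate
Longitude: 30.869′ = 0.514483°; total 103.514483
hemisphere W, so the sign is −

-86.29457, -103.51448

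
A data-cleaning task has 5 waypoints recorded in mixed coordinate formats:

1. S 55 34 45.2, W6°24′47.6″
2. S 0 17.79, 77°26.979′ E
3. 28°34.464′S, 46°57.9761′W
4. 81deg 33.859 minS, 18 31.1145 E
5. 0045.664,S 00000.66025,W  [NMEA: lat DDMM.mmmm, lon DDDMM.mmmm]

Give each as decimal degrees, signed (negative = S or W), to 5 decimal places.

1. -55.57922, -6.41322
2. -0.29650, 77.44965
3. -28.57440, -46.96627
4. -81.56432, 18.51858
5. -0.76107, -0.01100

Point 1:
  φ: 34′ + 45.2″ = 34.75333′; 55 + 34.75333/60 = 55.579222
  S ⇒ negate
  Longitude: 24′ + 47.6″ = 24.79333′; 6 + 24.79333/60 = 6.413222
  W → negative
Point 2:
  φ: 17.79′ = 0.296500°; total 0.296500
  hemisphere S, so the sign is −
  λ: 26.979′ = 0.449650°; total 77.449650
  E → positive
Point 3:
  Lat: 34.464′ = 0.574400°; total 28.574400
  hemisphere S, so the sign is −
  Lon: 57.9761′ = 0.966268°; total 46.966268
  hemisphere W, so the sign is −
Point 4:
  Latitude: 81 + 33.859/60 = 81.564317
  S → negative
  Lon: 18 + 31.1145/60 = 18.518575
  E ⇒ keep positive
Point 5:
  Latitude: degrees = first 2 digits = 0, minutes = 45.664; 0 + 45.664/60 = 0.761067
  S → negative
  Lon: split at 3 digits → 000° and 0.66025′; 0 + 0.66025/60 = 0.011004
  W → negative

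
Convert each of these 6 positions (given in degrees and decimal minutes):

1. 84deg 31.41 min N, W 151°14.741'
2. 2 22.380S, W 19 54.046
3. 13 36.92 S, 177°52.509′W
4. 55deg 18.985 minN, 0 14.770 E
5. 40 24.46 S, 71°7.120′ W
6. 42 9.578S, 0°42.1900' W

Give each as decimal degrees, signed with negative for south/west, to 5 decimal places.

1. 84.52350, -151.24568
2. -2.37300, -19.90077
3. -13.61533, -177.87515
4. 55.31642, 0.24617
5. -40.40767, -71.11867
6. -42.15963, -0.70317

Point 1:
  φ: 31.41′ = 0.523500°; total 84.523500
  N → positive
  Longitude: 151 + 14.741/60 = 151.245683
  hemisphere W, so the sign is −
Point 2:
  Latitude: 2 + 22.38/60 = 2.373000
  hemisphere S, so the sign is −
  Longitude: 19 + 54.046/60 = 19.900767
  hemisphere W, so the sign is −
Point 3:
  Lat: 13 + 36.92/60 = 13.615333
  S → negative
  Lon: 52.509′ = 0.875150°; total 177.875150
  hemisphere W, so the sign is −
Point 4:
  Lat: 55 + 18.985/60 = 55.316417
  N → positive
  Lon: 14.77′ = 0.246167°; total 0.246167
  E ⇒ keep positive
Point 5:
  φ: 24.46′ = 0.407667°; total 40.407667
  S → negative
  λ: 7.12′ = 0.118667°; total 71.118667
  hemisphere W, so the sign is −
Point 6:
  Lat: 9.578′ = 0.159633°; total 42.159633
  S → negative
  Longitude: 0 + 42.19/60 = 0.703167
  hemisphere W, so the sign is −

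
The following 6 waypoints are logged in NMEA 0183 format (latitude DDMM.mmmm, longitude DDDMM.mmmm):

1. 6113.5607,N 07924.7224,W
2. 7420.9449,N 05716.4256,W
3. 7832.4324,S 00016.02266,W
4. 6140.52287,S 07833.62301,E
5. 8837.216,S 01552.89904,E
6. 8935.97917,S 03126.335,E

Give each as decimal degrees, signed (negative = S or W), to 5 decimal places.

Point 1:
  Latitude: degrees = first 2 digits = 61, minutes = 13.5607; 61 + 13.5607/60 = 61.226012
  N ⇒ keep positive
  Lon: split at 3 digits → 079° and 24.7224′; 79 + 24.7224/60 = 79.412040
  hemisphere W, so the sign is −
Point 2:
  Lat: split at 2 digits → 74° and 20.9449′; 74 + 20.9449/60 = 74.349082
  N → positive
  Lon: split at 3 digits → 057° and 16.4256′; 57 + 16.4256/60 = 57.273760
  hemisphere W, so the sign is −
Point 3:
  φ: split at 2 digits → 78° and 32.4324′; 78 + 32.4324/60 = 78.540540
  S ⇒ negate
  Longitude: split at 3 digits → 000° and 16.02266′; 0 + 16.02266/60 = 0.267044
  W → negative
Point 4:
  φ: degrees = first 2 digits = 61, minutes = 40.52287; 61 + 40.52287/60 = 61.675381
  S ⇒ negate
  λ: split at 3 digits → 078° and 33.62301′; 78 + 33.62301/60 = 78.560384
  E ⇒ keep positive
Point 5:
  φ: split at 2 digits → 88° and 37.216′; 88 + 37.216/60 = 88.620267
  S → negative
  λ: split at 3 digits → 015° and 52.89904′; 15 + 52.89904/60 = 15.881651
  E ⇒ keep positive
Point 6:
  Lat: split at 2 digits → 89° and 35.97917′; 89 + 35.97917/60 = 89.599653
  hemisphere S, so the sign is −
  Lon: degrees = first 3 digits = 31, minutes = 26.335; 31 + 26.335/60 = 31.438917
  E → positive

1. 61.22601, -79.41204
2. 74.34908, -57.27376
3. -78.54054, -0.26704
4. -61.67538, 78.56038
5. -88.62027, 15.88165
6. -89.59965, 31.43892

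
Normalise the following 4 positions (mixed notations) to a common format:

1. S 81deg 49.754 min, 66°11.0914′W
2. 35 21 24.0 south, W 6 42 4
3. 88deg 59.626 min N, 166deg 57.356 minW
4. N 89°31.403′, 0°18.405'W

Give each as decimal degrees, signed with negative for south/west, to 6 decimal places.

1. -81.829233, -66.184857
2. -35.356667, -6.701111
3. 88.993767, -166.955933
4. 89.523383, -0.306750

Point 1:
  Latitude: 49.754′ = 0.829233°; total 81.8292333
  S → negative
  Longitude: 11.0914′ = 0.184857°; total 66.1848567
  W → negative
Point 2:
  Lat: 35 + 21/60 + 24/3600 = 35.3566667
  S ⇒ negate
  Lon: 6 + 42/60 + 4/3600 = 6.7011111
  W ⇒ negate
Point 3:
  φ: 59.626′ = 0.993767°; total 88.9937667
  N → positive
  λ: 57.356′ = 0.955933°; total 166.9559333
  hemisphere W, so the sign is −
Point 4:
  Latitude: 31.403′ = 0.523383°; total 89.5233833
  N → positive
  Lon: 18.405′ = 0.306750°; total 0.3067500
  W → negative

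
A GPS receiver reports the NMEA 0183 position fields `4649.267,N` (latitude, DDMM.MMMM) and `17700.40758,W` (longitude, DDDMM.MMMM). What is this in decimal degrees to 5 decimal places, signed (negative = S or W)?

Latitude: split at 2 digits → 46° and 49.267′; 46 + 49.267/60 = 46.821117
N ⇒ keep positive
Lon: split at 3 digits → 177° and 0.40758′; 177 + 0.40758/60 = 177.006793
W → negative

46.82112, -177.00679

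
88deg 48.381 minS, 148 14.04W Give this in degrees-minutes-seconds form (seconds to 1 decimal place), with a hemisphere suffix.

88°48′22.9″ S, 148°14′2.4″ W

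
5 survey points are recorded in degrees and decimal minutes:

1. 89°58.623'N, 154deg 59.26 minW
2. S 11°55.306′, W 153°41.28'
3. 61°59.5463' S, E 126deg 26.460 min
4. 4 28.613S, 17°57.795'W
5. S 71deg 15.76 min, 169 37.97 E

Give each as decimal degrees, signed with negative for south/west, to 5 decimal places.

Point 1:
  Lat: 58.623′ = 0.977050°; total 89.977050
  N → positive
  Lon: 59.26′ = 0.987667°; total 154.987667
  hemisphere W, so the sign is −
Point 2:
  Lat: 55.306′ = 0.921767°; total 11.921767
  hemisphere S, so the sign is −
  Lon: 41.28′ = 0.688000°; total 153.688000
  W ⇒ negate
Point 3:
  Lat: 59.5463′ = 0.992438°; total 61.992438
  hemisphere S, so the sign is −
  Longitude: 26.46′ = 0.441000°; total 126.441000
  E ⇒ keep positive
Point 4:
  Lat: 28.613′ = 0.476883°; total 4.476883
  S ⇒ negate
  λ: 57.795′ = 0.963250°; total 17.963250
  W ⇒ negate
Point 5:
  Lat: 71 + 15.76/60 = 71.262667
  S ⇒ negate
  Lon: 169 + 37.97/60 = 169.632833
  E ⇒ keep positive

1. 89.97705, -154.98767
2. -11.92177, -153.68800
3. -61.99244, 126.44100
4. -4.47688, -17.96325
5. -71.26267, 169.63283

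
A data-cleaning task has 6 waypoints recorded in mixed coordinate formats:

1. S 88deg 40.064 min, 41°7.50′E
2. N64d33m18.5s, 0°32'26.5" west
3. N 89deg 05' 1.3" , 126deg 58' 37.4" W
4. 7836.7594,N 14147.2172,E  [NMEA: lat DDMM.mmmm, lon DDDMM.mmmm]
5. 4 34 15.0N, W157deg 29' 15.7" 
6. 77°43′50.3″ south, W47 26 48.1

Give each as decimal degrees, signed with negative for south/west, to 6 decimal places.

Point 1:
  Latitude: 40.064′ = 0.667733°; total 88.6677333
  S → negative
  λ: 41 + 7.5/60 = 41.1250000
  E → positive
Point 2:
  Lat: 64° + 33/60 + 18.5/3600 = 64 + 0.550000 + 0.005139 = 64.5551389
  N → positive
  Longitude: 0° + 32/60 + 26.5/3600 = 0 + 0.533333 + 0.007361 = 0.5406944
  W ⇒ negate
Point 3:
  φ: 89° + 5/60 + 1.3/3600 = 89 + 0.083333 + 0.000361 = 89.0836944
  N → positive
  λ: 126° + 58/60 + 37.4/3600 = 126 + 0.966667 + 0.010389 = 126.9770556
  W → negative
Point 4:
  Latitude: split at 2 digits → 78° and 36.7594′; 78 + 36.7594/60 = 78.6126567
  N → positive
  Lon: degrees = first 3 digits = 141, minutes = 47.2172; 141 + 47.2172/60 = 141.7869533
  E → positive
Point 5:
  Lat: 4 + 34/60 + 15/3600 = 4.5708333
  N → positive
  Lon: 29′ + 15.7″ = 29.26167′; 157 + 29.26167/60 = 157.4876944
  W → negative
Point 6:
  Lat: 77° + 43/60 + 50.3/3600 = 77 + 0.716667 + 0.013972 = 77.7306389
  S ⇒ negate
  Longitude: 26′ + 48.1″ = 26.80167′; 47 + 26.80167/60 = 47.4466944
  W ⇒ negate

1. -88.667733, 41.125000
2. 64.555139, -0.540694
3. 89.083694, -126.977056
4. 78.612657, 141.786953
5. 4.570833, -157.487694
6. -77.730639, -47.446694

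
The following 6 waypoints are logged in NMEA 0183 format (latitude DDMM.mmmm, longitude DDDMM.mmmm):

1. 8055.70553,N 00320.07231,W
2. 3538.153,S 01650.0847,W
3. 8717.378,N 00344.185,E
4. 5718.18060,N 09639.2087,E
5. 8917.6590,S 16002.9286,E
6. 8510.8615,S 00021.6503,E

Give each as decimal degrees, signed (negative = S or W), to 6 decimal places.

1. 80.928426, -3.334539
2. -35.635883, -16.834745
3. 87.289633, 3.736417
4. 57.303010, 96.653478
5. -89.294317, 160.048810
6. -85.181025, 0.360838

Point 1:
  Latitude: degrees = first 2 digits = 80, minutes = 55.70553; 80 + 55.70553/60 = 80.9284255
  N ⇒ keep positive
  Lon: split at 3 digits → 003° and 20.07231′; 3 + 20.07231/60 = 3.3345385
  hemisphere W, so the sign is −
Point 2:
  φ: degrees = first 2 digits = 35, minutes = 38.153; 35 + 38.153/60 = 35.6358833
  S ⇒ negate
  Lon: split at 3 digits → 016° and 50.0847′; 16 + 50.0847/60 = 16.8347450
  hemisphere W, so the sign is −
Point 3:
  φ: split at 2 digits → 87° and 17.378′; 87 + 17.378/60 = 87.2896333
  N ⇒ keep positive
  Lon: degrees = first 3 digits = 3, minutes = 44.185; 3 + 44.185/60 = 3.7364167
  E ⇒ keep positive
Point 4:
  φ: split at 2 digits → 57° and 18.1806′; 57 + 18.1806/60 = 57.3030100
  N → positive
  Longitude: split at 3 digits → 096° and 39.2087′; 96 + 39.2087/60 = 96.6534783
  E → positive
Point 5:
  Lat: degrees = first 2 digits = 89, minutes = 17.659; 89 + 17.659/60 = 89.2943167
  S → negative
  Lon: split at 3 digits → 160° and 2.9286′; 160 + 2.9286/60 = 160.0488100
  E ⇒ keep positive
Point 6:
  Lat: degrees = first 2 digits = 85, minutes = 10.8615; 85 + 10.8615/60 = 85.1810250
  S ⇒ negate
  λ: split at 3 digits → 000° and 21.6503′; 0 + 21.6503/60 = 0.3608383
  E ⇒ keep positive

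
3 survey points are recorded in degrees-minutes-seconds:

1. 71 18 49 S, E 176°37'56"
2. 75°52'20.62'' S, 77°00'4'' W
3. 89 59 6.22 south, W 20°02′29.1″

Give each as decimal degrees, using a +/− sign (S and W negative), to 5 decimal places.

1. -71.31361, 176.63222
2. -75.87239, -77.00111
3. -89.98506, -20.04142

Point 1:
  Latitude: 18′ + 49″ = 18.81667′; 71 + 18.81667/60 = 71.313611
  S ⇒ negate
  λ: 176 + 37/60 + 56/3600 = 176.632222
  E → positive
Point 2:
  Lat: 75 + 52/60 + 20.62/3600 = 75.872394
  S ⇒ negate
  Longitude: 77 + 0/60 + 4/3600 = 77.001111
  W → negative
Point 3:
  Latitude: 89 + 59/60 + 6.22/3600 = 89.985061
  S → negative
  Longitude: 2′ + 29.1″ = 2.48500′; 20 + 2.48500/60 = 20.041417
  hemisphere W, so the sign is −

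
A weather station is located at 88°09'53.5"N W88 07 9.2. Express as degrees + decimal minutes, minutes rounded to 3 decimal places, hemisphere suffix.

88° 9.892′ N, 88° 7.153′ W

Lat: seconds/60 = 0.89167; minutes = 9 + 0.89167 = 9.89167
Lon: 7 + 9.2/60 = 7.15333′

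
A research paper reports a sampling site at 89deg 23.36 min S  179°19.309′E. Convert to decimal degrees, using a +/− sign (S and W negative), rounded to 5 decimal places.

Latitude: 23.36′ = 0.389333°; total 89.389333
S ⇒ negate
Lon: 179 + 19.309/60 = 179.321817
E ⇒ keep positive

-89.38933, 179.32182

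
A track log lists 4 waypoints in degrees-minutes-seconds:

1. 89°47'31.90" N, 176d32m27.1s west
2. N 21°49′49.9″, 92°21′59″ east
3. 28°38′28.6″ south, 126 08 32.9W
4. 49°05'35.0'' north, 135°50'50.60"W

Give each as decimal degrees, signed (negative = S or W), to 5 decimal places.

Point 1:
  φ: 89° + 47/60 + 31.9/3600 = 89 + 0.783333 + 0.008861 = 89.792194
  N ⇒ keep positive
  Lon: 176 + 32/60 + 27.1/3600 = 176.540861
  hemisphere W, so the sign is −
Point 2:
  Lat: 49′ + 49.9″ = 49.83167′; 21 + 49.83167/60 = 21.830528
  N ⇒ keep positive
  Lon: 92° + 21/60 + 59/3600 = 92 + 0.350000 + 0.016389 = 92.366389
  E ⇒ keep positive
Point 3:
  Latitude: 28° + 38/60 + 28.6/3600 = 28 + 0.633333 + 0.007944 = 28.641278
  hemisphere S, so the sign is −
  Longitude: 126 + 8/60 + 32.9/3600 = 126.142472
  hemisphere W, so the sign is −
Point 4:
  Lat: 49° + 5/60 + 35/3600 = 49 + 0.083333 + 0.009722 = 49.093056
  N → positive
  Longitude: 50′ + 50.6″ = 50.84333′; 135 + 50.84333/60 = 135.847389
  W ⇒ negate

1. 89.79219, -176.54086
2. 21.83053, 92.36639
3. -28.64128, -126.14247
4. 49.09306, -135.84739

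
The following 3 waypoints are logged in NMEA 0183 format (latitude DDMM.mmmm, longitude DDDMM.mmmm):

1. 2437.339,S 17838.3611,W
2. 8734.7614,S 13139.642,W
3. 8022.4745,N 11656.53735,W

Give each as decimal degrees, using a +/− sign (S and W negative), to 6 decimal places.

Point 1:
  Lat: split at 2 digits → 24° and 37.339′; 24 + 37.339/60 = 24.6223167
  S → negative
  λ: degrees = first 3 digits = 178, minutes = 38.3611; 178 + 38.3611/60 = 178.6393517
  W ⇒ negate
Point 2:
  φ: split at 2 digits → 87° and 34.7614′; 87 + 34.7614/60 = 87.5793567
  S → negative
  λ: split at 3 digits → 131° and 39.642′; 131 + 39.642/60 = 131.6607000
  W → negative
Point 3:
  Latitude: degrees = first 2 digits = 80, minutes = 22.4745; 80 + 22.4745/60 = 80.3745750
  N → positive
  Longitude: split at 3 digits → 116° and 56.53735′; 116 + 56.53735/60 = 116.9422892
  hemisphere W, so the sign is −

1. -24.622317, -178.639352
2. -87.579357, -131.660700
3. 80.374575, -116.942289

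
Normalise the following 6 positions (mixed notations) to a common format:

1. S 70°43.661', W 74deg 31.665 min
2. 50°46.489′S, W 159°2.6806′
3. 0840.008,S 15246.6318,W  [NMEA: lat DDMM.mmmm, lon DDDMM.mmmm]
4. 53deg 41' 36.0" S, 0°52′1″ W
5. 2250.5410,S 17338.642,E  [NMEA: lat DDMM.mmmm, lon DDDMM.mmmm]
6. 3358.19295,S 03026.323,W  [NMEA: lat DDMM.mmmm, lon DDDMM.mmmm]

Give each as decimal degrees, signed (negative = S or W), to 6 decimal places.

1. -70.727683, -74.527750
2. -50.774817, -159.044677
3. -8.666800, -152.777197
4. -53.693333, -0.866944
5. -22.842350, 173.644033
6. -33.969883, -30.438717

Point 1:
  φ: 43.661′ = 0.727683°; total 70.7276833
  S → negative
  Lon: 74 + 31.665/60 = 74.5277500
  hemisphere W, so the sign is −
Point 2:
  φ: 50 + 46.489/60 = 50.7748167
  S → negative
  λ: 2.6806′ = 0.044677°; total 159.0446767
  W → negative
Point 3:
  Lat: degrees = first 2 digits = 8, minutes = 40.008; 8 + 40.008/60 = 8.6668000
  S ⇒ negate
  Lon: split at 3 digits → 152° and 46.6318′; 152 + 46.6318/60 = 152.7771967
  hemisphere W, so the sign is −
Point 4:
  φ: 53 + 41/60 + 36/3600 = 53.6933333
  S → negative
  Longitude: 0° + 52/60 + 1/3600 = 0 + 0.866667 + 0.000278 = 0.8669444
  hemisphere W, so the sign is −
Point 5:
  Lat: degrees = first 2 digits = 22, minutes = 50.541; 22 + 50.541/60 = 22.8423500
  S → negative
  Lon: degrees = first 3 digits = 173, minutes = 38.642; 173 + 38.642/60 = 173.6440333
  E ⇒ keep positive
Point 6:
  Latitude: degrees = first 2 digits = 33, minutes = 58.19295; 33 + 58.19295/60 = 33.9698825
  hemisphere S, so the sign is −
  Longitude: split at 3 digits → 030° and 26.323′; 30 + 26.323/60 = 30.4387167
  hemisphere W, so the sign is −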